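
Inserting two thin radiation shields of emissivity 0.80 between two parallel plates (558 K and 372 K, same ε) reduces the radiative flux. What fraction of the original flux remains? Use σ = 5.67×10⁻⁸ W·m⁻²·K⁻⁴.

With N identical shields there are N+1 = 3 gaps in series, each with the same radiative resistance, so the flux falls to 1/(N+1) of its unshielded value.

ratio ≈ 0.333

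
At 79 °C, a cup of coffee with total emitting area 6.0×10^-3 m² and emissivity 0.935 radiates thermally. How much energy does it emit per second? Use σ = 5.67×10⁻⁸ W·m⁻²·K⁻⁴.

79 °C = 352 K.
P = εσAT⁴ = 0.935 × 5.67×10⁻⁸ × 6.00×10^-3 × (352)⁴ = 0.935 × 5.67×10⁻⁸ × 6.00×10^-3 × 1.54×10^10.
P = 4.88 W.

P ≈ 4.88 W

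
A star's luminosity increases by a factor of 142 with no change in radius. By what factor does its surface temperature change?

factor ≈ 3.45

P ∝ T⁴ ⇒ T ∝ P^(1/4), so T scales by (142)^(1/4) = 3.45.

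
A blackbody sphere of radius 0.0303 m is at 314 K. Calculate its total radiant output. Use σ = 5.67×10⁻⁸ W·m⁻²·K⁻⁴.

A = 4πr² = 4π × (0.0303)² = 0.0115 m².
P = σAT⁴ = 5.67×10⁻⁸ × 0.0115 × (314)⁴ = 5.67×10⁻⁸ × 0.0115 × 9.72×10^9.
P = 6.36 W.

P ≈ 6.36 W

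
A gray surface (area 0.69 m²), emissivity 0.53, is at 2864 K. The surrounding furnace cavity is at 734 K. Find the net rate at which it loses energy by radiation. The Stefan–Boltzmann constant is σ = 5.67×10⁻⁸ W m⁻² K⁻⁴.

Q = εσA(T⁴ − T_s⁴). T⁴ − T_s⁴ = (2864)⁴ − (734)⁴ = 6.73×10^13 − 2.90×10^11 = 6.70×10^13 K⁴.
Q = 0.53 × 5.67×10⁻⁸ × 0.690 × 6.70×10^13 = 1.39×10^6 W.

Q ≈ 1.39×10^6 W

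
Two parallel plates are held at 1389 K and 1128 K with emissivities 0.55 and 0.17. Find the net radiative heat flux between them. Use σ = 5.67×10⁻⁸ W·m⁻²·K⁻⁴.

q ≈ 17800 W/m²

For two large parallel gray plates, q = σ(T₁⁴ − T₂⁴) / (1/ε₁ + 1/ε₂ − 1).
1/ε₁ + 1/ε₂ − 1 = 1/0.55 + 1/0.17 − 1 = 6.701.
T₁⁴ − T₂⁴ = 3.72×10^12 − 1.62×10^12 = 2.10×10^12 K⁴.
q = 5.67×10⁻⁸ × 2.10×10^12 / 6.701 = 17800 W/m².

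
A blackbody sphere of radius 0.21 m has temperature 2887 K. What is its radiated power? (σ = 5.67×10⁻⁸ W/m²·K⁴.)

P ≈ 2.18×10^6 W

A = 4πr² = 4π × (0.21)² = 0.554 m².
P = σAT⁴ = 5.67×10⁻⁸ × 0.554 × (2887)⁴ = 5.67×10⁻⁸ × 0.554 × 6.95×10^13.
P = 2.18×10^6 W.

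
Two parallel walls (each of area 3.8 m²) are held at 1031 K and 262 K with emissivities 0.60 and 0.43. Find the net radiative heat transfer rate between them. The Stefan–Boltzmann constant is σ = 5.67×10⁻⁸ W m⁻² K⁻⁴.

Q ≈ 81000 W

For two large parallel gray plates, q = σ(T₁⁴ − T₂⁴) / (1/ε₁ + 1/ε₂ − 1).
1/ε₁ + 1/ε₂ − 1 = 1/0.60 + 1/0.43 − 1 = 2.992.
T₁⁴ − T₂⁴ = 1.13×10^12 − 4.71×10^9 = 1.13×10^12 K⁴.
q = 5.67×10⁻⁸ × 1.13×10^12 / 2.992 = 21300 W/m².
Q = q·A = 21300 × 3.8 = 81000 W.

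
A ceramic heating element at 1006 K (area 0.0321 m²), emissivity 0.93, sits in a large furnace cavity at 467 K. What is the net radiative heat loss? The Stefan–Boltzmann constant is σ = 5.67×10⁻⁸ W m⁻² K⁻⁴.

Q = εσA(T⁴ − T_s⁴). T⁴ − T_s⁴ = (1006)⁴ − (467)⁴ = 1.02×10^12 − 4.76×10^10 = 9.77×10^11 K⁴.
Q = 0.93 × 5.67×10⁻⁸ × 0.0321 × 9.77×10^11 = 1650 W.

Q ≈ 1650 W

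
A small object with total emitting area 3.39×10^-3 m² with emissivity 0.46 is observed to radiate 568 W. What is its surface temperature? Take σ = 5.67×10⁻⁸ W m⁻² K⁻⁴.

From P = εσAT⁴, T = (P / εσA)^(1/4) = (568 / (0.46 × 5.67×10⁻⁸ × 3.39×10^-3))^(1/4).
T = (6.42×10^12)^(1/4) = 1590 K.

T ≈ 1590 K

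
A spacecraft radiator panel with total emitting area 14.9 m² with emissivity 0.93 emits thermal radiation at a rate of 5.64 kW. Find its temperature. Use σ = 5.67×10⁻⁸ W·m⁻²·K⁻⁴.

T ≈ 291 K

From P = εσAT⁴, T = (P / εσA)^(1/4) = (5640 / (0.93 × 5.67×10⁻⁸ × 14.9))^(1/4).
T = (7.18×10^9)^(1/4) = 291 K.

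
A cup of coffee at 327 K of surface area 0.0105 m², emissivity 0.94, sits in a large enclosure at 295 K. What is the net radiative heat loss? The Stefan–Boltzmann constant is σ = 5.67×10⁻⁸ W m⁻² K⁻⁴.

Q ≈ 2.16 W

Q = εσA(T⁴ − T_s⁴). T⁴ − T_s⁴ = (327)⁴ − (295)⁴ = 1.14×10^10 − 7.57×10^9 = 3.86×10^9 K⁴.
Q = 0.94 × 5.67×10⁻⁸ × 0.0105 × 3.86×10^9 = 2.16 W.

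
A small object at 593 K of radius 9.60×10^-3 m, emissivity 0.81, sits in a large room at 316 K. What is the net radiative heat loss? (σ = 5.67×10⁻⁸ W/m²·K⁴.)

Q ≈ 6.05 W

A = 4πr² = 4π × (9.60×10^-3)² = 1.16×10^-3 m².
Q = εσA(T⁴ − T_s⁴). T⁴ − T_s⁴ = (593)⁴ − (316)⁴ = 1.24×10^11 − 9.97×10^9 = 1.14×10^11 K⁴.
Q = 0.81 × 5.67×10⁻⁸ × 1.16×10^-3 × 1.14×10^11 = 6.05 W.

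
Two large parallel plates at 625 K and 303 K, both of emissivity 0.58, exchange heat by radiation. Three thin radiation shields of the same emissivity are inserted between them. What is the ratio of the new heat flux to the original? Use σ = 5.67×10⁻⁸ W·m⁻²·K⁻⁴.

ratio ≈ 0.250

With N identical shields there are N+1 = 4 gaps in series, each with the same radiative resistance, so the flux falls to 1/(N+1) of its unshielded value.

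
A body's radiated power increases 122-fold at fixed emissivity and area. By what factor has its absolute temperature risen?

P ∝ T⁴ ⇒ T ∝ P^(1/4), so T scales by (122)^(1/4) = 3.32.

factor ≈ 3.32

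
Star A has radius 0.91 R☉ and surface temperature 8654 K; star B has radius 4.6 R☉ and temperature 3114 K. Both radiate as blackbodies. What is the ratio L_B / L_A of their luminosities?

L_B/L_A ≈ 0.428

L = 4πR²σT⁴ ∝ R²T⁴, so L_B/L_A = (4.6/0.91)² × (3114/8654)⁴ = 25.6 × 0.0168 = 0.428.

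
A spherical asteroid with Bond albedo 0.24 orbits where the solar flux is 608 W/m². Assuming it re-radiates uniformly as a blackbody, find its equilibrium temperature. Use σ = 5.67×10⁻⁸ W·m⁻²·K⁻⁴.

Power absorbed = (1−a)S·πR²; power emitted = 4πR²σT⁴. Equating and cancelling πR²:
T = ((1−a)S / 4σ)^(1/4) = (462 / (4 × 5.67×10⁻⁸))^(1/4) = (2.04×10^9)^(1/4).
T = 212 K.

T ≈ 212 K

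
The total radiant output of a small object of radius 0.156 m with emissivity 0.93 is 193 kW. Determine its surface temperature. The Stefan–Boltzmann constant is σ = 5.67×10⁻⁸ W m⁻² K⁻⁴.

T ≈ 1860 K

A = 4πr² = 4π × (0.156)² = 0.306 m².
From P = εσAT⁴, T = (P / εσA)^(1/4) = (1.93×10^5 / (0.93 × 5.67×10⁻⁸ × 0.306))^(1/4).
T = (1.20×10^13)^(1/4) = 1860 K.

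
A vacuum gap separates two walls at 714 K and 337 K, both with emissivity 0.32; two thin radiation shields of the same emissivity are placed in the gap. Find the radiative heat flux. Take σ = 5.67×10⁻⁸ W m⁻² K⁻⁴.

Each of the 3 gaps contributes resistance (2/ε − 1) = 2/0.32 − 1 = 5.250; total = 15.75.
q = σ(T₁⁴ − T₂⁴) / 15.75 = 5.67×10⁻⁸ × 2.47×10^11 / 15.75 = 889 W/m².

q ≈ 889 W/m²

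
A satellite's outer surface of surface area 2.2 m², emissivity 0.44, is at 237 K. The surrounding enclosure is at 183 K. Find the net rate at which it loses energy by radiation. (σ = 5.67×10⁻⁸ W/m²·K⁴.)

Q ≈ 112 W

Q = εσA(T⁴ − T_s⁴). T⁴ − T_s⁴ = (237)⁴ − (183)⁴ = 3.15×10^9 − 1.12×10^9 = 2.03×10^9 K⁴.
Q = 0.44 × 5.67×10⁻⁸ × 2.20 × 2.03×10^9 = 112 W.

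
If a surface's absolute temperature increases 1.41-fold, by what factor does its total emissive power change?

factor ≈ 3.95

P ∝ T⁴, so the power scales as (1.41)⁴ = 3.95.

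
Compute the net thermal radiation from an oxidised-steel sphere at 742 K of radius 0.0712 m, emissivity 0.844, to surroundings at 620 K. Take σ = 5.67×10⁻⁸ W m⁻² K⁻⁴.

Q ≈ 474 W

A = 4πr² = 4π × (0.0712)² = 0.0637 m².
Q = εσA(T⁴ − T_s⁴). T⁴ − T_s⁴ = (742)⁴ − (620)⁴ = 3.03×10^11 − 1.48×10^11 = 1.55×10^11 K⁴.
Q = 0.844 × 5.67×10⁻⁸ × 0.0637 × 1.55×10^11 = 474 W.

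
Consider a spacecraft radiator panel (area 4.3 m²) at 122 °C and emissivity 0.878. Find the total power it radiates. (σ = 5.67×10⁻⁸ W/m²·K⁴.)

122 °C = 395 K.
P = εσAT⁴ = 0.878 × 5.67×10⁻⁸ × 4.30 × (395)⁴ = 0.878 × 5.67×10⁻⁸ × 4.30 × 2.43×10^10.
P = 5210 W.

P ≈ 5210 W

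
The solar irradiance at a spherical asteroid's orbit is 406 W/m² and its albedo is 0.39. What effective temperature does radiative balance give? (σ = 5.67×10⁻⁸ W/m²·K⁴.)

T ≈ 182 K

Power absorbed = (1−a)S·πR²; power emitted = 4πR²σT⁴. Equating and cancelling πR²:
T = ((1−a)S / 4σ)^(1/4) = (248 / (4 × 5.67×10⁻⁸))^(1/4) = (1.09×10^9)^(1/4).
T = 182 K.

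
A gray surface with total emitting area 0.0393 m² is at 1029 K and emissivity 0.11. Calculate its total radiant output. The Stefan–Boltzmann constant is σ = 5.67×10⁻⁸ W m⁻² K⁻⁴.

P = εσAT⁴ = 0.11 × 5.67×10⁻⁸ × 0.0393 × (1029)⁴ = 0.11 × 5.67×10⁻⁸ × 0.0393 × 1.12×10^12.
P = 275 W.

P ≈ 275 W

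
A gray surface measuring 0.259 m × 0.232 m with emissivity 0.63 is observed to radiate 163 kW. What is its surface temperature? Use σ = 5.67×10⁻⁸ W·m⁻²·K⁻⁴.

T ≈ 2950 K

A = 0.259 × 0.232 = 0.0601 m².
From P = εσAT⁴, T = (P / εσA)^(1/4) = (1.63×10^5 / (0.63 × 5.67×10⁻⁸ × 0.0601))^(1/4).
T = (7.59×10^13)^(1/4) = 2950 K.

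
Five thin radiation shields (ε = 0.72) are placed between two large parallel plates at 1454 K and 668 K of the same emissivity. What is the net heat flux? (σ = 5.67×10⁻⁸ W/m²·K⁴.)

Each of the 6 gaps contributes resistance (2/ε − 1) = 2/0.72 − 1 = 1.778; total = 10.67.
q = σ(T₁⁴ − T₂⁴) / 10.67 = 5.67×10⁻⁸ × 4.27×10^12 / 10.67 = 22700 W/m².

q ≈ 22700 W/m²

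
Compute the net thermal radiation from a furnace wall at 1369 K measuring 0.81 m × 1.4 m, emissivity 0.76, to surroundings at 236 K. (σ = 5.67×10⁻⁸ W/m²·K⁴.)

Q ≈ 1.71×10^5 W

A = 0.81 × 1.4 = 1.13 m².
Q = εσA(T⁴ − T_s⁴). T⁴ − T_s⁴ = (1369)⁴ − (236)⁴ = 3.51×10^12 − 3.10×10^9 = 3.51×10^12 K⁴.
Q = 0.76 × 5.67×10⁻⁸ × 1.13 × 3.51×10^12 = 1.71×10^5 W.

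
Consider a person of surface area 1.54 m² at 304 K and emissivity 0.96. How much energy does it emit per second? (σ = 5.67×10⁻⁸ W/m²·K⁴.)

P ≈ 716 W

Stefan–Boltzmann: P = εσAT⁴ = 0.96 × 5.67×10⁻⁸ × 1.54 × (304)⁴ = 0.96 × 5.67×10⁻⁸ × 1.54 × 8.54×10^9.
P = 716 W.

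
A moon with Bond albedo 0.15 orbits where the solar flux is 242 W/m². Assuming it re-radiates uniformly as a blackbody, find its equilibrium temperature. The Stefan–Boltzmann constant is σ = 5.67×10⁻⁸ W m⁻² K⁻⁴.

Power absorbed = (1−a)S·πR²; power emitted = 4πR²σT⁴. Equating and cancelling πR²:
T = ((1−a)S / 4σ)^(1/4) = (206 / (4 × 5.67×10⁻⁸))^(1/4) = (9.07×10^8)^(1/4).
T = 174 K.

T ≈ 174 K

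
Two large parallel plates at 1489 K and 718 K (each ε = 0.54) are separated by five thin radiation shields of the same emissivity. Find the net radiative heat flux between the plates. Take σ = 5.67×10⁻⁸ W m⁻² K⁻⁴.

Each of the 6 gaps contributes resistance (2/ε − 1) = 2/0.54 − 1 = 2.704; total = 16.22.
q = σ(T₁⁴ − T₂⁴) / 16.22 = 5.67×10⁻⁸ × 4.65×10^12 / 16.22 = 16300 W/m².

q ≈ 16300 W/m²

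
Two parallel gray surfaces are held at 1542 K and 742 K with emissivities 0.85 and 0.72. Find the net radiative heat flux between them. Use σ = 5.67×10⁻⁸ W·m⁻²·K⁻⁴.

For two large parallel gray plates, q = σ(T₁⁴ − T₂⁴) / (1/ε₁ + 1/ε₂ − 1).
1/ε₁ + 1/ε₂ − 1 = 1/0.85 + 1/0.72 − 1 = 1.565.
T₁⁴ − T₂⁴ = 5.65×10^12 − 3.03×10^11 = 5.35×10^12 K⁴.
q = 5.67×10⁻⁸ × 5.35×10^12 / 1.565 = 1.94×10^5 W/m².

q ≈ 1.94×10^5 W/m²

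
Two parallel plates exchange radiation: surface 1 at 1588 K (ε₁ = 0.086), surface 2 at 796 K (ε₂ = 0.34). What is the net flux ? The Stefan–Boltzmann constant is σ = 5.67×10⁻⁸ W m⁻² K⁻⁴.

For two large parallel gray plates, q = σ(T₁⁴ − T₂⁴) / (1/ε₁ + 1/ε₂ − 1).
1/ε₁ + 1/ε₂ − 1 = 1/0.086 + 1/0.34 − 1 = 13.57.
T₁⁴ − T₂⁴ = 6.36×10^12 − 4.01×10^11 = 5.96×10^12 K⁴.
q = 5.67×10⁻⁸ × 5.96×10^12 / 13.57 = 24900 W/m².

q ≈ 24900 W/m²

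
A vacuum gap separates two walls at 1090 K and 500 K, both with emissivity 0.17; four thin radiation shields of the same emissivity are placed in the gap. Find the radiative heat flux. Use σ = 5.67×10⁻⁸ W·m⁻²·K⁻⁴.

Each of the 5 gaps contributes resistance (2/ε − 1) = 2/0.17 − 1 = 10.76; total = 53.82.
q = σ(T₁⁴ − T₂⁴) / 53.82 = 5.67×10⁻⁸ × 1.35×10^12 / 53.82 = 1420 W/m².

q ≈ 1420 W/m²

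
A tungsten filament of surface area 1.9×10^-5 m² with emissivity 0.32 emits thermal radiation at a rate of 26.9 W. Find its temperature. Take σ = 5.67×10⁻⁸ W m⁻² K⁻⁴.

From P = εσAT⁴, T = (P / εσA)^(1/4) = (26.9 / (0.32 × 5.67×10⁻⁸ × 1.90×10^-5))^(1/4).
T = (7.80×10^13)^(1/4) = 2970 K.

T ≈ 2970 K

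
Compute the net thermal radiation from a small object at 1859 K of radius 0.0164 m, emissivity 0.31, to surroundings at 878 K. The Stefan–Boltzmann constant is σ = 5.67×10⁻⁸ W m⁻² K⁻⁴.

Q ≈ 674 W

A = 4πr² = 4π × (0.0164)² = 3.38×10^-3 m².
Q = εσA(T⁴ − T_s⁴). T⁴ − T_s⁴ = (1859)⁴ − (878)⁴ = 1.19×10^13 − 5.94×10^11 = 1.13×10^13 K⁴.
Q = 0.31 × 5.67×10⁻⁸ × 3.38×10^-3 × 1.13×10^13 = 674 W.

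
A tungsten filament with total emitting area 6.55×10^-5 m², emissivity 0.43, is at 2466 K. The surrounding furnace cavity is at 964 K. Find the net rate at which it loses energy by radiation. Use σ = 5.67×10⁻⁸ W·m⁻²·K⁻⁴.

Q = εσA(T⁴ − T_s⁴). T⁴ − T_s⁴ = (2466)⁴ − (964)⁴ = 3.70×10^13 − 8.64×10^11 = 3.61×10^13 K⁴.
Q = 0.43 × 5.67×10⁻⁸ × 6.55×10^-5 × 3.61×10^13 = 57.7 W.

Q ≈ 57.7 W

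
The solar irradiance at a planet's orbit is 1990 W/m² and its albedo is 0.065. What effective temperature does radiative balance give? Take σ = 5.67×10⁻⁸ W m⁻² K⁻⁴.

Power absorbed = (1−a)S·πR²; power emitted = 4πR²σT⁴. Equating and cancelling πR²:
T = ((1−a)S / 4σ)^(1/4) = (1860 / (4 × 5.67×10⁻⁸))^(1/4) = (8.20×10^9)^(1/4).
T = 301 K.

T ≈ 301 K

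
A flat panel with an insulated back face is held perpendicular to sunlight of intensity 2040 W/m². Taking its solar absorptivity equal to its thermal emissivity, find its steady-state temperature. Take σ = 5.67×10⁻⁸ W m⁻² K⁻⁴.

T ≈ 436 K

Absorbed flux αS = emitted flux εσT⁴ (one radiating face); with α = ε, T = (S/σ)^(1/4).
T = (2040 / 5.67×10⁻⁸)^(1/4) = (3.60×10^10)^(1/4).
T = 436 K.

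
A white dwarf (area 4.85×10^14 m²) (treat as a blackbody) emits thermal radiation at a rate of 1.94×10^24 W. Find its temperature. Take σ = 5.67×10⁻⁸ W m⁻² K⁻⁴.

From P = σAT⁴, T = (P / σA)^(1/4) = (1.94×10^24 / (5.67×10⁻⁸ × 4.85×10^14))^(1/4).
T = (7.05×10^16)^(1/4) = 16300 K.

T ≈ 16300 K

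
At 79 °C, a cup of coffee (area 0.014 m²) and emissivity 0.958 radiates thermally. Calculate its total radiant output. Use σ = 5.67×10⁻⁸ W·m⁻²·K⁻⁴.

P ≈ 11.7 W

79 °C = 352 K.
Stefan–Boltzmann: P = εσAT⁴ = 0.958 × 5.67×10⁻⁸ × 0.0140 × (352)⁴ = 0.958 × 5.67×10⁻⁸ × 0.0140 × 1.54×10^10.
P = 11.7 W.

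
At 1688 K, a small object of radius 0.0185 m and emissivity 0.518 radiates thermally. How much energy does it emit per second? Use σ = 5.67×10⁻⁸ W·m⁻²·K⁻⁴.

A = 4πr² = 4π × (0.0185)² = 4.30×10^-3 m².
P = εσAT⁴ = 0.518 × 5.67×10⁻⁸ × 4.30×10^-3 × (1688)⁴ = 0.518 × 5.67×10⁻⁸ × 4.30×10^-3 × 8.12×10^12.
P = 1030 W.

P ≈ 1030 W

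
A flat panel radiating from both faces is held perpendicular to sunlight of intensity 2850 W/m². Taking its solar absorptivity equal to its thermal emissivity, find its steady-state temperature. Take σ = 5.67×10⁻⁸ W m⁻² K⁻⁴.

Absorbed flux αS = emitted flux 2εσT⁴ per unit area; with α = ε this gives T = (S/2σ)^(1/4).
T = (2850 / (2 × 5.67×10⁻⁸))^(1/4) = (2.51×10^10)^(1/4).
T = 398 K.

T ≈ 398 K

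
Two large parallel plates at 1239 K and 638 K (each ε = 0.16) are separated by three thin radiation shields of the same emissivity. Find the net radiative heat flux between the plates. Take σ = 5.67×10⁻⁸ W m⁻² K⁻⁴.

Each of the 4 gaps contributes resistance (2/ε − 1) = 2/0.16 − 1 = 11.50; total = 46.00.
q = σ(T₁⁴ − T₂⁴) / 46.00 = 5.67×10⁻⁸ × 2.19×10^12 / 46.00 = 2700 W/m².

q ≈ 2700 W/m²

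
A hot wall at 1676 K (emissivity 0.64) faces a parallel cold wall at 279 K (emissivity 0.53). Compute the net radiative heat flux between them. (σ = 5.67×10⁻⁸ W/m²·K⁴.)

q ≈ 1.83×10^5 W/m²

For two large parallel gray plates, q = σ(T₁⁴ − T₂⁴) / (1/ε₁ + 1/ε₂ − 1).
1/ε₁ + 1/ε₂ − 1 = 1/0.64 + 1/0.53 − 1 = 2.449.
T₁⁴ − T₂⁴ = 7.89×10^12 − 6.06×10^9 = 7.88×10^12 K⁴.
q = 5.67×10⁻⁸ × 7.88×10^12 / 2.449 = 1.83×10^5 W/m².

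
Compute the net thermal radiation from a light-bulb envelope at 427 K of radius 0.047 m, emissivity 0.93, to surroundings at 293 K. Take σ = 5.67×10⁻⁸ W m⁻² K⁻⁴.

Q ≈ 37.9 W

A = 4πr² = 4π × (0.047)² = 0.0278 m².
Q = εσA(T⁴ − T_s⁴). T⁴ − T_s⁴ = (427)⁴ − (293)⁴ = 3.32×10^10 − 7.37×10^9 = 2.59×10^10 K⁴.
Q = 0.93 × 5.67×10⁻⁸ × 0.0278 × 2.59×10^10 = 37.9 W.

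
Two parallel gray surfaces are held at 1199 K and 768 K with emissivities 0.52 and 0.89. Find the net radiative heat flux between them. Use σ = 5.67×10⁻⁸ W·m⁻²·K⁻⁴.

q ≈ 47600 W/m²

For two large parallel gray plates, q = σ(T₁⁴ − T₂⁴) / (1/ε₁ + 1/ε₂ − 1).
1/ε₁ + 1/ε₂ − 1 = 1/0.52 + 1/0.89 − 1 = 2.047.
T₁⁴ − T₂⁴ = 2.07×10^12 − 3.48×10^11 = 1.72×10^12 K⁴.
q = 5.67×10⁻⁸ × 1.72×10^12 / 2.047 = 47600 W/m².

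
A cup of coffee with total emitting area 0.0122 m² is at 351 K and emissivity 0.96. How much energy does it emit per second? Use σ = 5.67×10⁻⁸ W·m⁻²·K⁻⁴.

P ≈ 10.1 W

P = εσAT⁴ = 0.96 × 5.67×10⁻⁸ × 0.0122 × (351)⁴ = 0.96 × 5.67×10⁻⁸ × 0.0122 × 1.52×10^10.
P = 10.1 W.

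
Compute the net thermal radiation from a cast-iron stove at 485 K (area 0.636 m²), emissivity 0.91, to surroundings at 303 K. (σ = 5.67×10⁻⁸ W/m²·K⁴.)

Q ≈ 1540 W

Q = εσA(T⁴ − T_s⁴). T⁴ − T_s⁴ = (485)⁴ − (303)⁴ = 5.53×10^10 − 8.43×10^9 = 4.69×10^10 K⁴.
Q = 0.91 × 5.67×10⁻⁸ × 0.636 × 4.69×10^10 = 1540 W.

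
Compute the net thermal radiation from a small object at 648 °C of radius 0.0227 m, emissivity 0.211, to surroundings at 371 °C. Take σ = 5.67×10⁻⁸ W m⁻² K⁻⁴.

A = 4πr² = 4π × (0.0227)² = 6.48×10^-3 m².
Convert: 648 °C = 921 K; 371 °C = 644 K.
Q = εσA(T⁴ − T_s⁴). T⁴ − T_s⁴ = (921)⁴ − (644)⁴ = 7.20×10^11 − 1.72×10^11 = 5.48×10^11 K⁴.
Q = 0.211 × 5.67×10⁻⁸ × 6.48×10^-3 × 5.48×10^11 = 42.4 W.

Q ≈ 42.4 W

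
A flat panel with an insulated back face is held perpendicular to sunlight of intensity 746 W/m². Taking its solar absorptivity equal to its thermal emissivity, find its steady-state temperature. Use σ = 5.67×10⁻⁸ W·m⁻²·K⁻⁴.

T ≈ 339 K

Absorbed flux αS = emitted flux εσT⁴ (one radiating face); with α = ε, T = (S/σ)^(1/4).
T = (746 / 5.67×10⁻⁸)^(1/4) = (1.32×10^10)^(1/4).
T = 339 K.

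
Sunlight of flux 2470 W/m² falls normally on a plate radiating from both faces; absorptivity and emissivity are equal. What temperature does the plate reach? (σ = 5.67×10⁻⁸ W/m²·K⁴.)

Absorbed flux αS = emitted flux 2εσT⁴ per unit area; with α = ε this gives T = (S/2σ)^(1/4).
T = (2470 / (2 × 5.67×10⁻⁸))^(1/4) = (2.18×10^10)^(1/4).
T = 384 K.

T ≈ 384 K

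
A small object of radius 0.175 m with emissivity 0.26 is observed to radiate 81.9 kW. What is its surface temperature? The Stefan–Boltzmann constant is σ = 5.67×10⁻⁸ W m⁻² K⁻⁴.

T ≈ 1950 K

A = 4πr² = 4π × (0.175)² = 0.385 m².
From P = εσAT⁴, T = (P / εσA)^(1/4) = (81900 / (0.26 × 5.67×10⁻⁸ × 0.385))^(1/4).
T = (1.44×10^13)^(1/4) = 1950 K.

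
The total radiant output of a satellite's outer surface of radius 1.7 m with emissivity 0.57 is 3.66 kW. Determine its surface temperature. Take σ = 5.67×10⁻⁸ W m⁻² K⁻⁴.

T ≈ 236 K

A = 4πr² = 4π × (1.7)² = 36.3 m².
From P = εσAT⁴, T = (P / εσA)^(1/4) = (3660 / (0.57 × 5.67×10⁻⁸ × 36.3))^(1/4).
T = (3.12×10^9)^(1/4) = 236 K.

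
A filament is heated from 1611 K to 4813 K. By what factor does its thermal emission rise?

P ∝ T⁴, so the ratio is (4813/1611)⁴ = (2.988)⁴ = 79.7.

ratio ≈ 79.7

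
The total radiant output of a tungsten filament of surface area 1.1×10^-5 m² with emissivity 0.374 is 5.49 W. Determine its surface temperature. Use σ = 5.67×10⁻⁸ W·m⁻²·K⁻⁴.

T ≈ 2200 K

From P = εσAT⁴, T = (P / εσA)^(1/4) = (5.49 / (0.374 × 5.67×10⁻⁸ × 1.10×10^-5))^(1/4).
T = (2.35×10^13)^(1/4) = 2200 K.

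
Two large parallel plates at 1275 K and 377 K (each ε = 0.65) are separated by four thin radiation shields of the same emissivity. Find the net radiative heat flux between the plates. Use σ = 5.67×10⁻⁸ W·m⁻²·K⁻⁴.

Each of the 5 gaps contributes resistance (2/ε − 1) = 2/0.65 − 1 = 2.077; total = 10.38.
q = σ(T₁⁴ − T₂⁴) / 10.38 = 5.67×10⁻⁸ × 2.62×10^12 / 10.38 = 14300 W/m².

q ≈ 14300 W/m²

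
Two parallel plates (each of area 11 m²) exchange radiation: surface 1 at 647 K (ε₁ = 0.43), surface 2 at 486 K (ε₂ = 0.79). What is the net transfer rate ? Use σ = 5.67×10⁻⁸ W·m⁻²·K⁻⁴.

Q ≈ 28700 W

For two large parallel gray plates, q = σ(T₁⁴ − T₂⁴) / (1/ε₁ + 1/ε₂ − 1).
1/ε₁ + 1/ε₂ − 1 = 1/0.43 + 1/0.79 − 1 = 2.591.
T₁⁴ − T₂⁴ = 1.75×10^11 − 5.58×10^10 = 1.19×10^11 K⁴.
q = 5.67×10⁻⁸ × 1.19×10^11 / 2.591 = 2610 W/m².
Q = q·A = 2610 × 11 = 28700 W.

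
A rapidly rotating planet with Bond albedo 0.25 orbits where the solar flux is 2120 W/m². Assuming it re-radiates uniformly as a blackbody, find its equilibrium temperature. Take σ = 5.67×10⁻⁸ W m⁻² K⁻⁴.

T ≈ 289 K

Power absorbed = (1−a)S·πR²; power emitted = 4πR²σT⁴. Equating and cancelling πR²:
T = ((1−a)S / 4σ)^(1/4) = (1590 / (4 × 5.67×10⁻⁸))^(1/4) = (7.01×10^9)^(1/4).
T = 289 K.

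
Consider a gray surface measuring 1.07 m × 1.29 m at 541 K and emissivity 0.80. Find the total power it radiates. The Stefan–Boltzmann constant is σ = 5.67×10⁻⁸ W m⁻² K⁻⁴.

A = 1.07 × 1.29 = 1.38 m².
Stefan–Boltzmann: P = εσAT⁴ = 0.80 × 5.67×10⁻⁸ × 1.38 × (541)⁴ = 0.80 × 5.67×10⁻⁸ × 1.38 × 8.57×10^10.
P = 5360 W.

P ≈ 5360 W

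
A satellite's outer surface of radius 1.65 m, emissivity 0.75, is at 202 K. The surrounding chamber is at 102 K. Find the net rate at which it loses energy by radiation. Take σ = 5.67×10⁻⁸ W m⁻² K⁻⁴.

A = 4πr² = 4π × (1.65)² = 34.2 m².
Q = εσA(T⁴ − T_s⁴). T⁴ − T_s⁴ = (202)⁴ − (102)⁴ = 1.66×10^9 − 1.08×10^8 = 1.56×10^9 K⁴.
Q = 0.75 × 5.67×10⁻⁸ × 34.2 × 1.56×10^9 = 2260 W.

Q ≈ 2260 W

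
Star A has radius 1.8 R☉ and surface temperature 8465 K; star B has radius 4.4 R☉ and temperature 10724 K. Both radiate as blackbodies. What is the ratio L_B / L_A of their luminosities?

L = 4πR²σT⁴ ∝ R²T⁴, so L_B/L_A = (4.4/1.8)² × (10724/8465)⁴ = 5.98 × 2.58 = 15.4.

L_B/L_A ≈ 15.4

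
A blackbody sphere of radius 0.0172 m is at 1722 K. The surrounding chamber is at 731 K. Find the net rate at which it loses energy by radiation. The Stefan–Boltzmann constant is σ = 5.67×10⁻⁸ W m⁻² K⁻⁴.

Q ≈ 1790 W

A = 4πr² = 4π × (0.0172)² = 3.72×10^-3 m².
Q = σA(T⁴ − T_s⁴). T⁴ − T_s⁴ = (1722)⁴ − (731)⁴ = 8.79×10^12 − 2.86×10^11 = 8.51×10^12 K⁴.
Q = 5.67×10⁻⁸ × 3.72×10^-3 × 8.51×10^12 = 1790 W.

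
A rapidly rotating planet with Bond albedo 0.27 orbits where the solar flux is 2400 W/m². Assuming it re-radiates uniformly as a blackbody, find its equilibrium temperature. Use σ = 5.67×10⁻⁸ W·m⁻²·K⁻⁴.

T ≈ 296 K

Power absorbed = (1−a)S·πR²; power emitted = 4πR²σT⁴. Equating and cancelling πR²:
T = ((1−a)S / 4σ)^(1/4) = (1750 / (4 × 5.67×10⁻⁸))^(1/4) = (7.72×10^9)^(1/4).
T = 296 K.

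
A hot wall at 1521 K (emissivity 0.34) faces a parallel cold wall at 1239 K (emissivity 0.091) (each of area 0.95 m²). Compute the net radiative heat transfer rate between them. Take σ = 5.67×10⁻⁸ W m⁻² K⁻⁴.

For two large parallel gray plates, q = σ(T₁⁴ − T₂⁴) / (1/ε₁ + 1/ε₂ − 1).
1/ε₁ + 1/ε₂ − 1 = 1/0.34 + 1/0.091 − 1 = 12.93.
T₁⁴ − T₂⁴ = 5.35×10^12 − 2.36×10^12 = 3.00×10^12 K⁴.
q = 5.67×10⁻⁸ × 3.00×10^12 / 12.93 = 13100 W/m².
Q = q·A = 13100 × 0.95 = 12500 W.

Q ≈ 12500 W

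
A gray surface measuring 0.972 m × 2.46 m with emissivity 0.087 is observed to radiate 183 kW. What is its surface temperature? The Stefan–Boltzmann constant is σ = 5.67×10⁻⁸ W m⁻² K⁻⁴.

A = 0.972 × 2.46 = 2.39 m².
From P = εσAT⁴, T = (P / εσA)^(1/4) = (1.83×10^5 / (0.087 × 5.67×10⁻⁸ × 2.39))^(1/4).
T = (1.55×10^13)^(1/4) = 1980 K.

T ≈ 1980 K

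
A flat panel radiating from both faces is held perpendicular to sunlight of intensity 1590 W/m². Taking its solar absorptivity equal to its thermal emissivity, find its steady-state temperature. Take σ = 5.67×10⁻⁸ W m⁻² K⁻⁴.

Absorbed flux αS = emitted flux 2εσT⁴ per unit area; with α = ε this gives T = (S/2σ)^(1/4).
T = (1590 / (2 × 5.67×10⁻⁸))^(1/4) = (1.40×10^10)^(1/4).
T = 344 K.

T ≈ 344 K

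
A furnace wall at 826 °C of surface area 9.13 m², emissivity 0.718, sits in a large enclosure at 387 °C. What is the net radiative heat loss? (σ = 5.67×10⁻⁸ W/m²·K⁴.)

Q ≈ 4.72×10^5 W

Convert: 826 °C = 1099 K; 387 °C = 660 K.
Q = εσA(T⁴ − T_s⁴). T⁴ − T_s⁴ = (1099)⁴ − (660)⁴ = 1.46×10^12 − 1.90×10^11 = 1.27×10^12 K⁴.
Q = 0.718 × 5.67×10⁻⁸ × 9.13 × 1.27×10^12 = 4.72×10^5 W.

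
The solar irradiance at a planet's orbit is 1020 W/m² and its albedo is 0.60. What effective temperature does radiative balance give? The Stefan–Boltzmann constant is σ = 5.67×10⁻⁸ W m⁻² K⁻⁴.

T ≈ 206 K

Power absorbed = (1−a)S·πR²; power emitted = 4πR²σT⁴. Equating and cancelling πR²:
T = ((1−a)S / 4σ)^(1/4) = (408 / (4 × 5.67×10⁻⁸))^(1/4) = (1.80×10^9)^(1/4).
T = 206 K.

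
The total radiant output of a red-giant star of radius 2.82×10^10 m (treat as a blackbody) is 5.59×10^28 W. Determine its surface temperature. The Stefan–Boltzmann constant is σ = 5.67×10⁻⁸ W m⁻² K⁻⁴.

T ≈ 3150 K

A = 4πr² = 4π × (2.82×10^10)² = 9.99×10^21 m².
From P = σAT⁴, T = (P / σA)^(1/4) = (5.59×10^28 / (5.67×10⁻⁸ × 9.99×10^21))^(1/4).
T = (9.87×10^13)^(1/4) = 3150 K.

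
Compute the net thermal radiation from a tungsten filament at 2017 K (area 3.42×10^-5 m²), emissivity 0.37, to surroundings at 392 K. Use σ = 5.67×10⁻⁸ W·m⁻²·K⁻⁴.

Q ≈ 11.9 W

Q = εσA(T⁴ − T_s⁴). T⁴ − T_s⁴ = (2017)⁴ − (392)⁴ = 1.66×10^13 − 2.36×10^10 = 1.65×10^13 K⁴.
Q = 0.37 × 5.67×10⁻⁸ × 3.42×10^-5 × 1.65×10^13 = 11.9 W.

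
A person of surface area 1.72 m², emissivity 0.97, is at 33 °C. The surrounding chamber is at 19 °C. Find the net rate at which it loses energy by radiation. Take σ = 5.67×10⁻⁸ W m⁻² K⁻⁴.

Q ≈ 142 W

Convert: 33 °C = 306 K; 19 °C = 292 K.
Q = εσA(T⁴ − T_s⁴). T⁴ − T_s⁴ = (306)⁴ − (292)⁴ = 8.77×10^9 − 7.27×10^9 = 1.50×10^9 K⁴.
Q = 0.97 × 5.67×10⁻⁸ × 1.72 × 1.50×10^9 = 142 W.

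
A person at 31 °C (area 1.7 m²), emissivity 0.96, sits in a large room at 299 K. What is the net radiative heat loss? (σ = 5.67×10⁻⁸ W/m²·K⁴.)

Convert: 31 °C = 304 K.
Q = εσA(T⁴ − T_s⁴). T⁴ − T_s⁴ = (304)⁴ − (299)⁴ = 8.54×10^9 − 7.99×10^9 = 5.48×10^8 K⁴.
Q = 0.96 × 5.67×10⁻⁸ × 1.70 × 5.48×10^8 = 50.7 W.

Q ≈ 50.7 W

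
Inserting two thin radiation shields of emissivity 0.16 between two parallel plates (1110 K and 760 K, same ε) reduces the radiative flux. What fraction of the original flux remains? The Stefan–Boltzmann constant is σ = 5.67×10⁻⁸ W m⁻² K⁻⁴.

ratio ≈ 0.333

With N identical shields there are N+1 = 3 gaps in series, each with the same radiative resistance, so the flux falls to 1/(N+1) of its unshielded value.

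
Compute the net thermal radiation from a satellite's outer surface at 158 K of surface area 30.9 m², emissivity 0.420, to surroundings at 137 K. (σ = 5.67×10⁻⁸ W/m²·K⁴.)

Q ≈ 199 W

Q = εσA(T⁴ − T_s⁴). T⁴ − T_s⁴ = (158)⁴ − (137)⁴ = 6.23×10^8 − 3.52×10^8 = 2.71×10^8 K⁴.
Q = 0.420 × 5.67×10⁻⁸ × 30.9 × 2.71×10^8 = 199 W.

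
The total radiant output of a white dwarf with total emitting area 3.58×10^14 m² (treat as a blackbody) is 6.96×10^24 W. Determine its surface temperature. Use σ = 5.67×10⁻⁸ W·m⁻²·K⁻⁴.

From P = σAT⁴, T = (P / σA)^(1/4) = (6.96×10^24 / (5.67×10⁻⁸ × 3.58×10^14))^(1/4).
T = (3.43×10^17)^(1/4) = 24200 K.

T ≈ 24200 K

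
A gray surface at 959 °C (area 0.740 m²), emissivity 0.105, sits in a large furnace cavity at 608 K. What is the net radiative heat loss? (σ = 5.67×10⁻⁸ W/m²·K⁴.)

Convert: 959 °C = 1232 K.
Q = εσA(T⁴ − T_s⁴). T⁴ − T_s⁴ = (1232)⁴ − (608)⁴ = 2.30×10^12 − 1.37×10^11 = 2.17×10^12 K⁴.
Q = 0.105 × 5.67×10⁻⁸ × 0.740 × 2.17×10^12 = 9550 W.

Q ≈ 9550 W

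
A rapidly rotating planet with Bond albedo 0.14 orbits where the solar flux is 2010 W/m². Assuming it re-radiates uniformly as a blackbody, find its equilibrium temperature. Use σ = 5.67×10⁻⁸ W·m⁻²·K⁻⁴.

T ≈ 295 K

Power absorbed = (1−a)S·πR²; power emitted = 4πR²σT⁴. Equating and cancelling πR²:
T = ((1−a)S / 4σ)^(1/4) = (1730 / (4 × 5.67×10⁻⁸))^(1/4) = (7.62×10^9)^(1/4).
T = 295 K.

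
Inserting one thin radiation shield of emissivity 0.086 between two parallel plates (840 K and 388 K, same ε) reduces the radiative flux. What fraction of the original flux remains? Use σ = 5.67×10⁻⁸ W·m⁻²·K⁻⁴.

ratio ≈ 0.500

With N identical shields there are N+1 = 2 gaps in series, each with the same radiative resistance, so the flux falls to 1/(N+1) of its unshielded value.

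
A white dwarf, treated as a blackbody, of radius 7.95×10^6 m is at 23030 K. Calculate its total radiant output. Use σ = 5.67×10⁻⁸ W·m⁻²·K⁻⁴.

P ≈ 1.27×10^25 W

A = 4πr² = 4π × (7.95×10^6)² = 7.94×10^14 m².
P = σAT⁴ = 5.67×10⁻⁸ × 7.94×10^14 × (23030)⁴ = 5.67×10⁻⁸ × 7.94×10^14 × 2.81×10^17.
P = 1.27×10^25 W.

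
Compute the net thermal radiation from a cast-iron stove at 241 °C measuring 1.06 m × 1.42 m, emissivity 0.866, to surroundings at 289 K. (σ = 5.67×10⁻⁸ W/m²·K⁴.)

Q ≈ 4640 W

A = 1.06 × 1.42 = 1.51 m².
Convert: 241 °C = 514 K.
Q = εσA(T⁴ − T_s⁴). T⁴ − T_s⁴ = (514)⁴ − (289)⁴ = 6.98×10^10 − 6.98×10^9 = 6.28×10^10 K⁴.
Q = 0.866 × 5.67×10⁻⁸ × 1.51 × 6.28×10^10 = 4640 W.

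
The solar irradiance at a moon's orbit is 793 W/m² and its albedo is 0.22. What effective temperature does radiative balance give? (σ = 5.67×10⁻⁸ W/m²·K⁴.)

T ≈ 229 K

Power absorbed = (1−a)S·πR²; power emitted = 4πR²σT⁴. Equating and cancelling πR²:
T = ((1−a)S / 4σ)^(1/4) = (619 / (4 × 5.67×10⁻⁸))^(1/4) = (2.73×10^9)^(1/4).
T = 229 K.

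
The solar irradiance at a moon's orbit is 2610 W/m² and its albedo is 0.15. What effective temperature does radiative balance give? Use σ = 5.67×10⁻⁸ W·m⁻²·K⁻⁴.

Power absorbed = (1−a)S·πR²; power emitted = 4πR²σT⁴. Equating and cancelling πR²:
T = ((1−a)S / 4σ)^(1/4) = (2220 / (4 × 5.67×10⁻⁸))^(1/4) = (9.78×10^9)^(1/4).
T = 314 K.

T ≈ 314 K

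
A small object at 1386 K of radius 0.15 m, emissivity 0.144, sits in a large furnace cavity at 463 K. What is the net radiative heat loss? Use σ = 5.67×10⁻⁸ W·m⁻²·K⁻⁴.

Q ≈ 8410 W

A = 4πr² = 4π × (0.15)² = 0.283 m².
Q = εσA(T⁴ − T_s⁴). T⁴ − T_s⁴ = (1386)⁴ − (463)⁴ = 3.69×10^12 − 4.60×10^10 = 3.64×10^12 K⁴.
Q = 0.144 × 5.67×10⁻⁸ × 0.283 × 3.64×10^12 = 8410 W.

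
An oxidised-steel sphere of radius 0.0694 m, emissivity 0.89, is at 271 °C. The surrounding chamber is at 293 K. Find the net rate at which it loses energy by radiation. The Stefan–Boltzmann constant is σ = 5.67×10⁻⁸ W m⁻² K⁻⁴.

Q ≈ 245 W

A = 4πr² = 4π × (0.0694)² = 0.0605 m².
Convert: 271 °C = 544 K.
Q = εσA(T⁴ − T_s⁴). T⁴ − T_s⁴ = (544)⁴ − (293)⁴ = 8.76×10^10 − 7.37×10^9 = 8.02×10^10 K⁴.
Q = 0.89 × 5.67×10⁻⁸ × 0.0605 × 8.02×10^10 = 245 W.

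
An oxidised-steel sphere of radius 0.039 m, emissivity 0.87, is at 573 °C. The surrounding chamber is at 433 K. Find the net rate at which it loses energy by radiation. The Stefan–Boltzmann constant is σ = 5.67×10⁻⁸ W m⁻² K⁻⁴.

Q ≈ 450 W

A = 4πr² = 4π × (0.039)² = 0.0191 m².
Convert: 573 °C = 846 K.
Q = εσA(T⁴ − T_s⁴). T⁴ − T_s⁴ = (846)⁴ − (433)⁴ = 5.12×10^11 − 3.52×10^10 = 4.77×10^11 K⁴.
Q = 0.87 × 5.67×10⁻⁸ × 0.0191 × 4.77×10^11 = 450 W.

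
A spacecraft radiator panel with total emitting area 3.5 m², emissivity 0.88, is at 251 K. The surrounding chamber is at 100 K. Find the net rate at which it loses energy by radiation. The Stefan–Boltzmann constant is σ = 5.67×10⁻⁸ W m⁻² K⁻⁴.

Q = εσA(T⁴ − T_s⁴). T⁴ − T_s⁴ = (251)⁴ − (100)⁴ = 3.97×10^9 − 1.00×10^8 = 3.87×10^9 K⁴.
Q = 0.88 × 5.67×10⁻⁸ × 3.50 × 3.87×10^9 = 676 W.

Q ≈ 676 W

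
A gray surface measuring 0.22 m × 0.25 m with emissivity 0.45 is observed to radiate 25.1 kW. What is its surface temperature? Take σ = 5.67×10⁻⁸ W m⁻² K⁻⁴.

A = 0.22 × 0.25 = 0.0550 m².
From P = εσAT⁴, T = (P / εσA)^(1/4) = (25100 / (0.45 × 5.67×10⁻⁸ × 0.0550))^(1/4).
T = (1.79×10^13)^(1/4) = 2060 K.

T ≈ 2060 K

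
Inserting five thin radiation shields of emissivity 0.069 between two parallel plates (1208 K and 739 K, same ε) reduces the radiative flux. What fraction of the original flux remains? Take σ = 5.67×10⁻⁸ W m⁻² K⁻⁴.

With N identical shields there are N+1 = 6 gaps in series, each with the same radiative resistance, so the flux falls to 1/(N+1) of its unshielded value.

ratio ≈ 0.167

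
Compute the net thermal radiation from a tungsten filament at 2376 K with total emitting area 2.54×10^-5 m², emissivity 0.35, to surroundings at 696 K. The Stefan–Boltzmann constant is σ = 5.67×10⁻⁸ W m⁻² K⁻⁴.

Q ≈ 15.9 W

Q = εσA(T⁴ − T_s⁴). T⁴ − T_s⁴ = (2376)⁴ − (696)⁴ = 3.19×10^13 − 2.35×10^11 = 3.16×10^13 K⁴.
Q = 0.35 × 5.67×10⁻⁸ × 2.54×10^-5 × 3.16×10^13 = 15.9 W.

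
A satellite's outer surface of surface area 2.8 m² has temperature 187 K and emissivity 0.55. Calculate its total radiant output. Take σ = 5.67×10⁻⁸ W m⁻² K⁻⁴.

P = εσAT⁴ = 0.55 × 5.67×10⁻⁸ × 2.80 × (187)⁴ = 0.55 × 5.67×10⁻⁸ × 2.80 × 1.22×10^9.
P = 107 W.

P ≈ 107 W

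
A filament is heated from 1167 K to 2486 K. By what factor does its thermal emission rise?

ratio ≈ 20.6

P ∝ T⁴, so the ratio is (2486/1167)⁴ = (2.130)⁴ = 20.6.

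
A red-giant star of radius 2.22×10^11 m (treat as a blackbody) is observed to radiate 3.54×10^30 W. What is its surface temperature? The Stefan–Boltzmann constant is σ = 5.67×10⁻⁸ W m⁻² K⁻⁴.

A = 4πr² = 4π × (2.22×10^11)² = 6.19×10^23 m².
From P = σAT⁴, T = (P / σA)^(1/4) = (3.54×10^30 / (5.67×10⁻⁸ × 6.19×10^23))^(1/4).
T = (1.01×10^14)^(1/4) = 3170 K.

T ≈ 3170 K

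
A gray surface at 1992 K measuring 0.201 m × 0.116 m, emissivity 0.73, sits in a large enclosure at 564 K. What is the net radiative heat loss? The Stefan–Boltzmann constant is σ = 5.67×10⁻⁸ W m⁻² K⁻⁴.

A = 0.201 × 0.116 = 0.0233 m².
Q = εσA(T⁴ − T_s⁴). T⁴ − T_s⁴ = (1992)⁴ − (564)⁴ = 1.57×10^13 − 1.01×10^11 = 1.56×10^13 K⁴.
Q = 0.73 × 5.67×10⁻⁸ × 0.0233 × 1.56×10^13 = 15100 W.

Q ≈ 15100 W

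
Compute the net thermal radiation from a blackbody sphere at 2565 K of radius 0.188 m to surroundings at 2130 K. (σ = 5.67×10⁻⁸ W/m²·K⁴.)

Q ≈ 5.72×10^5 W

A = 4πr² = 4π × (0.188)² = 0.444 m².
Q = σA(T⁴ − T_s⁴). T⁴ − T_s⁴ = (2565)⁴ − (2130)⁴ = 4.33×10^13 − 2.06×10^13 = 2.27×10^13 K⁴.
Q = 5.67×10⁻⁸ × 0.444 × 2.27×10^13 = 5.72×10^5 W.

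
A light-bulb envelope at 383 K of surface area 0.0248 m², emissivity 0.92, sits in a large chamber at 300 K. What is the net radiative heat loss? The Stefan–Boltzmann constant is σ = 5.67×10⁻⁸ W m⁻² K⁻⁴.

Q = εσA(T⁴ − T_s⁴). T⁴ − T_s⁴ = (383)⁴ − (300)⁴ = 2.15×10^10 − 8.10×10^9 = 1.34×10^10 K⁴.
Q = 0.92 × 5.67×10⁻⁸ × 0.0248 × 1.34×10^10 = 17.4 W.

Q ≈ 17.4 W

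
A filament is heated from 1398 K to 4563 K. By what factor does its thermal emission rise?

P ∝ T⁴, so the ratio is (4563/1398)⁴ = (3.264)⁴ = 113.

ratio ≈ 113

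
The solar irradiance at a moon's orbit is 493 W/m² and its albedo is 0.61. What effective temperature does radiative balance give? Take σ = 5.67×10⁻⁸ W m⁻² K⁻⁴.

T ≈ 171 K

Power absorbed = (1−a)S·πR²; power emitted = 4πR²σT⁴. Equating and cancelling πR²:
T = ((1−a)S / 4σ)^(1/4) = (192 / (4 × 5.67×10⁻⁸))^(1/4) = (8.48×10^8)^(1/4).
T = 171 K.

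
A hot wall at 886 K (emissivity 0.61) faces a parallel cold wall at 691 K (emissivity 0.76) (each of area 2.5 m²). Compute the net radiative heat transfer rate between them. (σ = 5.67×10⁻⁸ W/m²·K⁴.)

Q ≈ 28100 W

For two large parallel gray plates, q = σ(T₁⁴ − T₂⁴) / (1/ε₁ + 1/ε₂ − 1).
1/ε₁ + 1/ε₂ − 1 = 1/0.61 + 1/0.76 − 1 = 1.955.
T₁⁴ − T₂⁴ = 6.16×10^11 − 2.28×10^11 = 3.88×10^11 K⁴.
q = 5.67×10⁻⁸ × 3.88×10^11 / 1.955 = 11300 W/m².
Q = q·A = 11300 × 2.5 = 28100 W.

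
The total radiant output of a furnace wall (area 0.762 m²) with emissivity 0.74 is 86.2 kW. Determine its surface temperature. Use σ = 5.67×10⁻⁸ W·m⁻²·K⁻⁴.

From P = εσAT⁴, T = (P / εσA)^(1/4) = (86200 / (0.74 × 5.67×10⁻⁸ × 0.762))^(1/4).
T = (2.70×10^12)^(1/4) = 1280 K.

T ≈ 1280 K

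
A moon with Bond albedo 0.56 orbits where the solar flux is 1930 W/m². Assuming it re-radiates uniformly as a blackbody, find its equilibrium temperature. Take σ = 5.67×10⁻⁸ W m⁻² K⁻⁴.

T ≈ 247 K

Power absorbed = (1−a)S·πR²; power emitted = 4πR²σT⁴. Equating and cancelling πR²:
T = ((1−a)S / 4σ)^(1/4) = (849 / (4 × 5.67×10⁻⁸))^(1/4) = (3.74×10^9)^(1/4).
T = 247 K.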